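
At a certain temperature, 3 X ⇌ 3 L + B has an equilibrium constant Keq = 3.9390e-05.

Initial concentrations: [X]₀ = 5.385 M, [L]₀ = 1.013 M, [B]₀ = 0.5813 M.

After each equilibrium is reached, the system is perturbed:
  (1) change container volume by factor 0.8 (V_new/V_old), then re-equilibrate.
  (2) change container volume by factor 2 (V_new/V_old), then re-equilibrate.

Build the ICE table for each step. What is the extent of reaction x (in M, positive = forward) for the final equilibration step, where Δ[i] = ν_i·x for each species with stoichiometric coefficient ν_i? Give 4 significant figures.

Q₀ = 0.00387 vs Keq = 3.9390e-05 ⇒ Q>K, reverse
Step 1:
                   X          L          B
  init         5.385      1.013     0.5813
  Δ           0.7163    -0.7163    -0.2388
  eq           6.101     0.2967     0.3425
  solve Keq expr → x = -0.2388; check Q = 3.9390e-05
Then change container volume by factor 0.8 (V_new/V_old).
Step 2:
                   X          L          B
  init         7.627     0.3709     0.4282
  Δ          0.02341   -0.02341  -0.007802
  eq            7.65     0.3475     0.4204
  solve Keq expr → x = -0.007802; check Q = 3.9390e-05
Then change container volume by factor 2 (V_new/V_old).
Step 3:
                   X          L          B
  init         3.825     0.1737     0.2102
  Δ         -0.03869    0.03869     0.0129
  eq           3.786     0.2124     0.2231
  solve Keq expr → x = 0.0129; check Q = 3.9390e-05

x = 0.0129 M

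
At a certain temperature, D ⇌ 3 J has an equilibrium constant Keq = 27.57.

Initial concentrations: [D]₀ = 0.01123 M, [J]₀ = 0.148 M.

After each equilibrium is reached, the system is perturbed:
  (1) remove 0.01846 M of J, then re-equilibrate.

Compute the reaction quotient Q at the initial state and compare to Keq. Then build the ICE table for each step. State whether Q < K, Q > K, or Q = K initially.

Q₀ = 0.2887 vs Keq = 27.57 ⇒ Q<K, forward
Step 1:
                    D           J
  init        0.01123       0.148
  Δ          -0.01101     0.03304
  eq       2.1524e-04       0.181
  solve Keq expr → x = 0.01101; check Q = 27.57
Then remove 0.01846 M of J.
Step 2:
                    D           J
  init     2.1524e-04      0.1626
  Δ       -5.8846e-05  1.7654e-04
  eq       1.5639e-04      0.1628
  solve Keq expr → x = 5.8846e-05; check Q = 27.57

Q₀ = 0.2887; Q < K (proceeds forward)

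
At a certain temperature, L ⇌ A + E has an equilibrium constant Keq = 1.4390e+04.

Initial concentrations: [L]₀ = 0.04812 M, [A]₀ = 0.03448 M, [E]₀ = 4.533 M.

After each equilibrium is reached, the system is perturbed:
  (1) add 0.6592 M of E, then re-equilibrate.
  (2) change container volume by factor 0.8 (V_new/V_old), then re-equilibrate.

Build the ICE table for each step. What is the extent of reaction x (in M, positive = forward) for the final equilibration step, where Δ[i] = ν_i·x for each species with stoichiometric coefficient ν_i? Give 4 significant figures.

x = -9.3922e-06 M

Q₀ = 3.248 vs Keq = 1.4390e+04 ⇒ Q<K, forward
Step 1:
                    L           A           E
  init        0.04812     0.03448       4.533
  Δ          -0.04809     0.04809     0.04809
  eq       2.6288e-05     0.08257       4.581
  solve Keq expr → x = 0.04809; check Q = 1.4390e+04
Then add 0.6592 M of E.
Step 2:
                    L           A           E
  init     2.6288e-05     0.08257        5.24
  Δ        3.7813e-06 -3.7813e-06 -3.7813e-06
  eq       3.0069e-05     0.08257        5.24
  solve Keq expr → x = -3.7813e-06; check Q = 1.4390e+04
Then change container volume by factor 0.8 (V_new/V_old).
Step 3:
                    L           A           E
  init     3.7586e-05      0.1032        6.55
  Δ        9.3922e-06 -9.3922e-06 -9.3922e-06
  eq       4.6978e-05      0.1032        6.55
  solve Keq expr → x = -9.3922e-06; check Q = 1.4390e+04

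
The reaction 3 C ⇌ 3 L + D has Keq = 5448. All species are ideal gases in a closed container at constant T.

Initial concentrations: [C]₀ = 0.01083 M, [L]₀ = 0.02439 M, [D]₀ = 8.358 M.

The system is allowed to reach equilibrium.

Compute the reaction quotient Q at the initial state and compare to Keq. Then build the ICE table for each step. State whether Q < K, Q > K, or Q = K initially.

Q₀ = 95.47 vs Keq = 5448 ⇒ Q<K, forward
Step 1:
                  C         L         D
  I         0.01083   0.02439     8.358
  C       -0.007188  0.007188  0.002396
  E        0.003642   0.03158      8.36
  solve Keq expr → x = 0.002396; check Q = 5448

Q₀ = 95.47; Q < K (proceeds forward)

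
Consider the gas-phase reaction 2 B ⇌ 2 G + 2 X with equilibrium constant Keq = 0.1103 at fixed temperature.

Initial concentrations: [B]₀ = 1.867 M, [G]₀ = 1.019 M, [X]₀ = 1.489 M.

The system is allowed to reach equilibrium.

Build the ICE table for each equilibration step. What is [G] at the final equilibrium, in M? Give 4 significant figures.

[G]_eq = 0.6569 M

Q₀ = 0.6605 vs Keq = 0.1103 ⇒ Q>K, reverse
Step 1:
                    B           G           X
  I             1.867       1.019       1.489
  C            0.3621     -0.3621     -0.3621
  E             2.229      0.6569       1.127
  solve Keq expr → x = -0.181; check Q = 0.1103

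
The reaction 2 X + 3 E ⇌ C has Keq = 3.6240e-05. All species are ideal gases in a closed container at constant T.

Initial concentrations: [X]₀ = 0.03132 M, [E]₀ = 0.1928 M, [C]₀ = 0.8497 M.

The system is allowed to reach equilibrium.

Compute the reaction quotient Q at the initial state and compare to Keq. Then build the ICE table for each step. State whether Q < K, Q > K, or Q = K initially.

Q₀ = 1.2087e+05 vs Keq = 3.6240e-05 ⇒ Q>K, reverse
Step 1:
                  X         E         C
  Initial   0.03132    0.1928    0.8497
  Change      1.695     2.542   -0.8475
  Equil       1.726     2.735   0.00221
  solve Keq expr → x = -0.8475; check Q = 3.6240e-05

Q₀ = 1.2087e+05; Q > K (proceeds reverse)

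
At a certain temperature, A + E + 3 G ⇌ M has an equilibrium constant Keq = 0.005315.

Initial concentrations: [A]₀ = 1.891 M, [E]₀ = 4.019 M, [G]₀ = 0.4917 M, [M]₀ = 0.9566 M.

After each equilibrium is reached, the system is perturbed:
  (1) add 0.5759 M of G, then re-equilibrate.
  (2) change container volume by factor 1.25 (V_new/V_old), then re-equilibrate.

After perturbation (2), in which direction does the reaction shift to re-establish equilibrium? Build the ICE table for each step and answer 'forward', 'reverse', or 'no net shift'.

Direction: reverse

Q₀ = 1.059 vs Keq = 0.005315 ⇒ Q>K, reverse
Step 1:
                   A          E          G          M
  Initial      1.891      4.019     0.4917     0.9566
  Change      0.5009     0.5009      1.503    -0.5009
  Equil        2.392       4.52      1.994     0.4557
  solve Keq expr → x = -0.5009; check Q = 0.005315
Then add 0.5759 M of G.
Step 2:
                   A          E          G          M
  Initial      2.392       4.52       2.57     0.4557
  Change     -0.1194    -0.1194    -0.3583     0.1194
  Equil        2.272        4.4      2.212     0.5752
  solve Keq expr → x = 0.1194; check Q = 0.005315
Then change container volume by factor 1.25 (V_new/V_old).
Step 3:
                   A          E          G          M
  Initial      1.818       3.52       1.77     0.4601
  Change      0.1121     0.1121     0.3364    -0.1121
  Equil         1.93      3.632      2.106      0.348
  solve Keq expr → x = -0.1121; check Q = 0.005315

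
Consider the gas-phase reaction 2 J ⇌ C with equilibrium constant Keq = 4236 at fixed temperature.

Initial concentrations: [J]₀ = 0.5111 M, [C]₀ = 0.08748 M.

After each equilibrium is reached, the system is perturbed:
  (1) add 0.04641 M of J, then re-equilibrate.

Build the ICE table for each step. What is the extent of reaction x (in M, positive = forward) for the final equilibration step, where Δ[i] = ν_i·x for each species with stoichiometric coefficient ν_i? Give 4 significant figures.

x = 0.02306 M

Q₀ = 0.3349 vs Keq = 4236 ⇒ Q<K, forward
Step 1:
                   J          C
  init        0.5111    0.08748
  Δ          -0.5022     0.2511
  eq         0.00894     0.3386
  solve Keq expr → x = 0.2511; check Q = 4236
Then add 0.04641 M of J.
Step 2:
                   J          C
  init       0.05535     0.3386
  Δ         -0.04611    0.02306
  eq        0.009239     0.3616
  solve Keq expr → x = 0.02306; check Q = 4236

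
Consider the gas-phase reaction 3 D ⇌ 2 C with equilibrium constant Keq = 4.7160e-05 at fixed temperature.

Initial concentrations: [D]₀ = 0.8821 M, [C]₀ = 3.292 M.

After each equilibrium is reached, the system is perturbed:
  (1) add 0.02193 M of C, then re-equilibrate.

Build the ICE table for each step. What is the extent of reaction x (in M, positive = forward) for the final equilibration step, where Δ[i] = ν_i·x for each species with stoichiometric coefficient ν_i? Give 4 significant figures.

Q₀ = 15.79 vs Keq = 4.7160e-05 ⇒ Q>K, reverse
Step 1:
                   D          C
  I           0.8821      3.292
  C            4.799     -3.199
  E            5.681    0.09298
  solve Keq expr → x = -1.6; check Q = 4.7160e-05
Then add 0.02193 M of C.
Step 2:
                   D          C
  I            5.681     0.1149
  C          0.03173   -0.02115
  E            5.712    0.09376
  solve Keq expr → x = -0.01058; check Q = 4.7160e-05

x = -0.01058 M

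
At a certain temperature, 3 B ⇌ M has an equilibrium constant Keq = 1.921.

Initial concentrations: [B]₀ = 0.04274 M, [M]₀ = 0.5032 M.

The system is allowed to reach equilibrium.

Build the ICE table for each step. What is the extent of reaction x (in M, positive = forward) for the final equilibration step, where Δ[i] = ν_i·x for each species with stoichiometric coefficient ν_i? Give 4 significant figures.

x = -0.1714 M

Q₀ = 6445 vs Keq = 1.921 ⇒ Q>K, reverse
Step 1:
                   B          M
  Initial    0.04274     0.5032
  Change      0.5142    -0.1714
  Equil       0.5569     0.3318
  solve Keq expr → x = -0.1714; check Q = 1.921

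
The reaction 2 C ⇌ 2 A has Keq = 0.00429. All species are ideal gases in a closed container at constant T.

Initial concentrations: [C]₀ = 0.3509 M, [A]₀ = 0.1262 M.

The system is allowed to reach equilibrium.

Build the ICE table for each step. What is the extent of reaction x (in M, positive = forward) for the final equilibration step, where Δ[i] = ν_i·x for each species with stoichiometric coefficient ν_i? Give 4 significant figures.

Q₀ = 0.1293 vs Keq = 0.00429 ⇒ Q>K, reverse
Step 1:
                    C           A
  init         0.3509      0.1262
  Δ           0.09687    -0.09687
  eq           0.4478     0.02933
  solve Keq expr → x = -0.04844; check Q = 0.00429

x = -0.04844 M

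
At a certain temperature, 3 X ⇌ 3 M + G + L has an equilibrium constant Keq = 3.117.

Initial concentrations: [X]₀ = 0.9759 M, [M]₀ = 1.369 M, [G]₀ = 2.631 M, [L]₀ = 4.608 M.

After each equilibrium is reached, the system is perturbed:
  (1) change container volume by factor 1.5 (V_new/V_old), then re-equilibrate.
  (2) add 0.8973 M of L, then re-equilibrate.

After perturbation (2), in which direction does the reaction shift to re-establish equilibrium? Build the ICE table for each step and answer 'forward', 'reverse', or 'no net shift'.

Q₀ = 33.47 vs Keq = 3.117 ⇒ Q>K, reverse
Step 1:
                  X         M         G         L
  init       0.9759     1.369     2.631     4.608
  Δ          0.4408   -0.4408   -0.1469   -0.1469
  eq          1.417    0.9282     2.484     4.461
  solve Keq expr → x = -0.1469; check Q = 3.117
Then change container volume by factor 1.5 (V_new/V_old).
Step 2:
                  X         M         G         L
  init       0.9445    0.6188     1.656     2.974
  Δ        -0.09934   0.09934   0.03311   0.03311
  eq         0.8451    0.7182     1.689     3.007
  solve Keq expr → x = 0.03311; check Q = 3.117
Then add 0.8973 M of L.
Step 3:
                  X         M         G         L
  init       0.8451    0.7182     1.689     3.904
  Δ         0.03247  -0.03247  -0.01082  -0.01082
  eq         0.8776    0.6857     1.678     3.894
  solve Keq expr → x = -0.01082; check Q = 3.117

Direction: reverse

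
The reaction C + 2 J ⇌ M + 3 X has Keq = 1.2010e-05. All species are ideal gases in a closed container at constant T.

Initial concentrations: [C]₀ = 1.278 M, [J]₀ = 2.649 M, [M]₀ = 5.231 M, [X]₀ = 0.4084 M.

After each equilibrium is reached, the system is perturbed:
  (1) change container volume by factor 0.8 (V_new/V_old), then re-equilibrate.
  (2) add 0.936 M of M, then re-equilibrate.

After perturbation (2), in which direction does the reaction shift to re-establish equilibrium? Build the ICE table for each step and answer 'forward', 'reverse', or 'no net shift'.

Q₀ = 0.03973 vs Keq = 1.2010e-05 ⇒ Q>K, reverse
Step 1:
                  C         J         M         X
  I           1.278     2.649     5.231    0.4084
  C           0.126    0.2521    -0.126   -0.3781
  E           1.404     2.901     5.105   0.03029
  solve Keq expr → x = -0.126; check Q = 1.2010e-05
Then change container volume by factor 0.8 (V_new/V_old).
Step 2:
                  C         J         M         X
  I           1.755     3.626     6.381   0.03787
  C       8.9837e-04  0.001797 -8.9837e-04 -0.002695
  E           1.756     3.628      6.38   0.03517
  solve Keq expr → x = -8.9837e-04; check Q = 1.2010e-05
Then add 0.936 M of M.
Step 3:
                  C         J         M         X
  I           1.756     3.628     7.316   0.03517
  C       5.1943e-04  0.001039 -5.1943e-04 -0.001558
  E           1.756     3.629     7.316   0.03361
  solve Keq expr → x = -5.1943e-04; check Q = 1.2010e-05

Direction: reverse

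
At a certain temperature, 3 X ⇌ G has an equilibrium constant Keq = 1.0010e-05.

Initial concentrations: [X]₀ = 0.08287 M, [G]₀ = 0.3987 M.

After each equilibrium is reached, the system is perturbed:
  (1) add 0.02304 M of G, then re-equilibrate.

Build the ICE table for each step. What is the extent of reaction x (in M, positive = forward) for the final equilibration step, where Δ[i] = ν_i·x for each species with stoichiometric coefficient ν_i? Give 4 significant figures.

Q₀ = 700.6 vs Keq = 1.0010e-05 ⇒ Q>K, reverse
Step 1:
                    X           G
  Initial     0.08287      0.3987
  Change        1.196     -0.3987
  Equil         1.279  2.0939e-05
  solve Keq expr → x = -0.3987; check Q = 1.0010e-05
Then add 0.02304 M of G.
Step 2:
                    X           G
  Initial       1.279     0.02306
  Change      0.06911    -0.02304
  Equil         1.348  2.4520e-05
  solve Keq expr → x = -0.02304; check Q = 1.0010e-05

x = -0.02304 M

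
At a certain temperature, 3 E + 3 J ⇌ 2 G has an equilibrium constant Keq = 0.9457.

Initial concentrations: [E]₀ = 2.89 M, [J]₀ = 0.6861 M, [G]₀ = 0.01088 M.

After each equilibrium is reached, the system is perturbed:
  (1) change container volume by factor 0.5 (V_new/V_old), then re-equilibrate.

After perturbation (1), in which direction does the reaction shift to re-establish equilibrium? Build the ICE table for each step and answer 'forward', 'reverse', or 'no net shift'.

Direction: forward

Q₀ = 1.5185e-05 vs Keq = 0.9457 ⇒ Q<K, forward
Step 1:
                   E          J          G
  I             2.89     0.6861    0.01088
  C          -0.4829    -0.4829     0.3219
  E            2.407     0.2032     0.3328
  solve Keq expr → x = 0.161; check Q = 0.9457
Then change container volume by factor 0.5 (V_new/V_old).
Step 2:
                   E          J          G
  I            4.814     0.4065     0.6656
  C          -0.2143    -0.2143     0.1429
  E              4.6     0.1922     0.8084
  solve Keq expr → x = 0.07143; check Q = 0.9457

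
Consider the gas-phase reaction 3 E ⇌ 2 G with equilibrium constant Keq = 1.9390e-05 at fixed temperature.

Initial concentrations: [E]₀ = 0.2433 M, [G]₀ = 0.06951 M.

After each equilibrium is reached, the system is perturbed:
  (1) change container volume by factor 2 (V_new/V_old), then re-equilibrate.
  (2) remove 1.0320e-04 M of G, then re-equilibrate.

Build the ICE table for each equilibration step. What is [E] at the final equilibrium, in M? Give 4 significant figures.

[E]_eq = 0.1732 M

Q₀ = 0.3355 vs Keq = 1.9390e-05 ⇒ Q>K, reverse
Step 1:
                    E           G
  Initial      0.2433     0.06951
  Change       0.1029    -0.06861
  Equil        0.3462  8.9705e-04
  solve Keq expr → x = -0.03431; check Q = 1.9390e-05
Then change container volume by factor 2 (V_new/V_old).
Step 2:
                    E           G
  Initial      0.1731  4.4852e-04
  Change   1.9625e-04 -1.3083e-04
  Equil        0.1733  3.1769e-04
  solve Keq expr → x = -6.5415e-05; check Q = 1.9390e-05
Then remove 1.0320e-04 M of G.
Step 3:
                    E           G
  Initial      0.1733  2.1449e-04
  Change  -1.5416e-04  1.0278e-04
  Equil        0.1732  3.1727e-04
  solve Keq expr → x = 5.1388e-05; check Q = 1.9390e-05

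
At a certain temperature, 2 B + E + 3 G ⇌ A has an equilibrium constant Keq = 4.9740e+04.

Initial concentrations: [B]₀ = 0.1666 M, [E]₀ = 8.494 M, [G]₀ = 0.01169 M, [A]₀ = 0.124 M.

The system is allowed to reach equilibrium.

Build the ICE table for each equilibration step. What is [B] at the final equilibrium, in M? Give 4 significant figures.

Q₀ = 3.2924e+05 vs Keq = 4.9740e+04 ⇒ Q>K, reverse
Step 1:
                    B           E           G           A
  init         0.1666       8.494     0.01169       0.124
  Δ          0.006354    0.003177    0.009531   -0.003177
  eq            0.173       8.497     0.02122      0.1208
  solve Keq expr → x = -0.003177; check Q = 4.9740e+04

[B]_eq = 0.173 M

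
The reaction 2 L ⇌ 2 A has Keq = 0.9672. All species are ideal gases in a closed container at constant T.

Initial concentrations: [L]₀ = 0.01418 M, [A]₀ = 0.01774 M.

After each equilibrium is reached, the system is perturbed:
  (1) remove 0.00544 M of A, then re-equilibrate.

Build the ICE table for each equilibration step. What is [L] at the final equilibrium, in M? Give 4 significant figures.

[L]_eq = 0.01335 M

Q₀ = 1.565 vs Keq = 0.9672 ⇒ Q>K, reverse
Step 1:
                  L         A
  I         0.01418   0.01774
  C        0.001913 -0.001913
  E         0.01609   0.01583
  solve Keq expr → x = -9.5653e-04; check Q = 0.9672
Then remove 0.00544 M of A.
Step 2:
                  L         A
  I         0.01609   0.01039
  C       -0.002743  0.002743
  E         0.01335   0.01313
  solve Keq expr → x = 0.001371; check Q = 0.9672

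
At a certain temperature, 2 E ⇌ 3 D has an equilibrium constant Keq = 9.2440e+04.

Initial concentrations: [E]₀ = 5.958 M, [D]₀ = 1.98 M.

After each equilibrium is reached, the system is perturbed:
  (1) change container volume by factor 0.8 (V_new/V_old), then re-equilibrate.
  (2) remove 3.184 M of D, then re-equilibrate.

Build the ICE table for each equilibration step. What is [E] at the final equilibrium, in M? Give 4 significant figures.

[E]_eq = 0.1087 M

Q₀ = 0.2187 vs Keq = 9.2440e+04 ⇒ Q<K, forward
Step 1:
                    E           D
  init          5.958        1.98
  Δ            -5.842       8.763
  eq           0.1158       10.74
  solve Keq expr → x = 2.921; check Q = 9.2440e+04
Then change container volume by factor 0.8 (V_new/V_old).
Step 2:
                    E           D
  init         0.1448       13.43
  Δ           0.01664    -0.02496
  eq           0.1614        13.4
  solve Keq expr → x = -0.008319; check Q = 9.2440e+04
Then remove 3.184 M of D.
Step 3:
                    E           D
  init         0.1614       10.22
  Δ           -0.0527     0.07905
  eq           0.1087        10.3
  solve Keq expr → x = 0.02635; check Q = 9.2440e+04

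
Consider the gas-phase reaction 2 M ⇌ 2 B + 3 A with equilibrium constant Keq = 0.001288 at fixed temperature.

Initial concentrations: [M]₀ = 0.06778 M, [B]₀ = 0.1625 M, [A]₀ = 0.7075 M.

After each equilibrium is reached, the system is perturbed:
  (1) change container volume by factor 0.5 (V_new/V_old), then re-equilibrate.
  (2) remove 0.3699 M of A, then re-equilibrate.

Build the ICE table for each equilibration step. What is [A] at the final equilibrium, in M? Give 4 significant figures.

Q₀ = 2.036 vs Keq = 0.001288 ⇒ Q>K, reverse
Step 1:
                    M           B           A
  I           0.06778      0.1625      0.7075
  C             0.141      -0.141     -0.2116
  E            0.2088     0.02146      0.4959
  solve Keq expr → x = -0.07052; check Q = 0.001288
Then change container volume by factor 0.5 (V_new/V_old).
Step 2:
                    M           B           A
  I            0.4176     0.04292      0.9919
  C           0.02581    -0.02581    -0.03872
  E            0.4435      0.0171      0.9532
  solve Keq expr → x = -0.01291; check Q = 0.001288
Then remove 0.3699 M of A.
Step 3:
                    M           B           A
  I            0.4435      0.0171      0.5833
  C          -0.01543     0.01543     0.02314
  E             0.428     0.03253      0.6064
  solve Keq expr → x = 0.007714; check Q = 0.001288

[A]_eq = 0.6064 M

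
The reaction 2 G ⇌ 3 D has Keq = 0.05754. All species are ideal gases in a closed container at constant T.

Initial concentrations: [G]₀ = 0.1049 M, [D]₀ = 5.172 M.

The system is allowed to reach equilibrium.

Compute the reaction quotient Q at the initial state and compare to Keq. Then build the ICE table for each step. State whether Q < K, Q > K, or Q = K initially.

Q₀ = 1.2573e+04; Q > K (proceeds reverse)

Q₀ = 1.2573e+04 vs Keq = 0.05754 ⇒ Q>K, reverse
Step 1:
                  G         D
  init       0.1049     5.172
  Δ           2.911    -4.366
  eq          3.016    0.8058
  solve Keq expr → x = -1.455; check Q = 0.05754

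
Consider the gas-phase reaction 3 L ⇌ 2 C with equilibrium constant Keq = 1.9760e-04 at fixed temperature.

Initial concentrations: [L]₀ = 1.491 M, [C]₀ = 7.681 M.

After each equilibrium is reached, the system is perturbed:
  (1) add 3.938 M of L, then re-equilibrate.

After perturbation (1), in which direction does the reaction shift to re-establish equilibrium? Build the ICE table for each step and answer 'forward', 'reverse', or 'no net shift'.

Direction: forward

Q₀ = 17.8 vs Keq = 1.9760e-04 ⇒ Q>K, reverse
Step 1:
                    L           C
  I             1.491       7.681
  C             10.63      -7.088
  E             12.12      0.5933
  solve Keq expr → x = -3.544; check Q = 1.9760e-04
Then add 3.938 M of L.
Step 2:
                    L           C
  I             16.06      0.5933
  C           -0.4149      0.2766
  E             15.65      0.8699
  solve Keq expr → x = 0.1383; check Q = 1.9760e-04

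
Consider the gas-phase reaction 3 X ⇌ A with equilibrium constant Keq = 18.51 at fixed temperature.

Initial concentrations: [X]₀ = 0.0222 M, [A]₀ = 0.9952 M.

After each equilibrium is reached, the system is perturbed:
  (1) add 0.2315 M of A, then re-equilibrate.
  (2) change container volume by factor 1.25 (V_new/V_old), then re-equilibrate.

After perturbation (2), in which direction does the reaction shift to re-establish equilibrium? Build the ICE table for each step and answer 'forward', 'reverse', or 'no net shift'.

Q₀ = 9.0960e+04 vs Keq = 18.51 ⇒ Q>K, reverse
Step 1:
                  X         A
  Initial    0.0222    0.9952
  Change     0.3403   -0.1134
  Equil      0.3625    0.8818
  solve Keq expr → x = -0.1134; check Q = 18.51
Then add 0.2315 M of A.
Step 2:
                  X         A
  Initial    0.3625     1.113
  Change    0.02819 -0.009396
  Equil      0.3907     1.104
  solve Keq expr → x = -0.009396; check Q = 18.51
Then change container volume by factor 1.25 (V_new/V_old).
Step 3:
                  X         A
  Initial    0.3126    0.8831
  Change    0.04793  -0.01598
  Equil      0.3605    0.8671
  solve Keq expr → x = -0.01598; check Q = 18.51

Direction: reverse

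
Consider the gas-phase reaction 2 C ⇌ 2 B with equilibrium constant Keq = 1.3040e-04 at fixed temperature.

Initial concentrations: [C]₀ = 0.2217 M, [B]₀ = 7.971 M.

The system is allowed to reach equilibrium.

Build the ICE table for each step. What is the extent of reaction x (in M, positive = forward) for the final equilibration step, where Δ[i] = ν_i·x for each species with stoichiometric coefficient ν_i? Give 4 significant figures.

x = -3.939 M

Q₀ = 1293 vs Keq = 1.3040e-04 ⇒ Q>K, reverse
Step 1:
                    C           B
  Initial      0.2217       7.971
  Change        7.879      -7.879
  Equil           8.1      0.0925
  solve Keq expr → x = -3.939; check Q = 1.3040e-04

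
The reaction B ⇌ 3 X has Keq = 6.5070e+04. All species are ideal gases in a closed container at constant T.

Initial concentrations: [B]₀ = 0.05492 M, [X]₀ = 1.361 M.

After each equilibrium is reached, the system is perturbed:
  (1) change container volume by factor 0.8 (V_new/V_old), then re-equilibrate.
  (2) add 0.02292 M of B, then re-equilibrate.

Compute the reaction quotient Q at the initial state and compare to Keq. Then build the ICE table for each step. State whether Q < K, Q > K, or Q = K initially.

Q₀ = 45.9 vs Keq = 6.5070e+04 ⇒ Q<K, forward
Step 1:
                  B         X
  init      0.05492     1.361
  Δ        -0.05487    0.1646
  eq      5.4568e-05     1.526
  solve Keq expr → x = 0.05487; check Q = 6.5070e+04
Then change container volume by factor 0.8 (V_new/V_old).
Step 2:
                  B         X
  init    6.8210e-05     1.907
  Δ       3.8349e-05 -1.1505e-04
  eq      1.0656e-04     1.907
  solve Keq expr → x = -3.8349e-05; check Q = 6.5070e+04
Then add 0.02292 M of B.
Step 3:
                  B         X
  init      0.02303     1.907
  Δ        -0.02291   0.06872
  eq      1.1850e-04     1.976
  solve Keq expr → x = 0.02291; check Q = 6.5070e+04

Q₀ = 45.9; Q < K (proceeds forward)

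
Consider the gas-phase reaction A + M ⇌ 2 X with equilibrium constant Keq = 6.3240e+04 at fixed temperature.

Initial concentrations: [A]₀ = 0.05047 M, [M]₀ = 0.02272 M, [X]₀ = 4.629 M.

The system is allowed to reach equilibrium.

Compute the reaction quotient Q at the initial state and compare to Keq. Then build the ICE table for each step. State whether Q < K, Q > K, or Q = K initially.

Q₀ = 1.8687e+04 vs Keq = 6.3240e+04 ⇒ Q<K, forward
Step 1:
                    A           M           X
  I           0.05047     0.02272       4.629
  C          -0.01346    -0.01346     0.02692
  E           0.03701    0.009262       4.656
  solve Keq expr → x = 0.01346; check Q = 6.3240e+04

Q₀ = 1.8687e+04; Q < K (proceeds forward)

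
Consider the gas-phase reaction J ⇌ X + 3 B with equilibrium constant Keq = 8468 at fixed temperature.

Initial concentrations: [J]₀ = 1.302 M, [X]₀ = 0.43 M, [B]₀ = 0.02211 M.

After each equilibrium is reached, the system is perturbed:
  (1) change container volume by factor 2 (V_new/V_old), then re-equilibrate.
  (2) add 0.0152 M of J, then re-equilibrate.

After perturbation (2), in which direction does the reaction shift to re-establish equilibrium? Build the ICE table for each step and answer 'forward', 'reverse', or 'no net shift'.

Q₀ = 3.5696e-06 vs Keq = 8468 ⇒ Q<K, forward
Step 1:
                   J          X          B
  Initial      1.302       0.43    0.02211
  Change       -1.29       1.29       3.87
  Equil      0.01198       1.72      3.892
  solve Keq expr → x = 1.29; check Q = 8468
Then change container volume by factor 2 (V_new/V_old).
Step 2:
                   J          X          B
  Initial   0.005988       0.86      1.946
  Change   -0.005217   0.005217    0.01565
  Equil   7.7139e-04     0.8652      1.962
  solve Keq expr → x = 0.005217; check Q = 8468
Then add 0.0152 M of J.
Step 3:
                   J          X          B
  Initial    0.01597     0.8652      1.962
  Change    -0.01513    0.01513    0.04539
  Equil   8.4064e-04     0.8804      2.007
  solve Keq expr → x = 0.01513; check Q = 8468

Direction: forward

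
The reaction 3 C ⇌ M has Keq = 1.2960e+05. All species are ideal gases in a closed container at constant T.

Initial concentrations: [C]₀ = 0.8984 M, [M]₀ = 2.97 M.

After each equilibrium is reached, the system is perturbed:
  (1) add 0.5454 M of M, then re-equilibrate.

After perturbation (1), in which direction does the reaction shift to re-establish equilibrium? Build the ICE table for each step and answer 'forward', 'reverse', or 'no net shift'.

Direction: reverse

Q₀ = 4.096 vs Keq = 1.2960e+05 ⇒ Q<K, forward
Step 1:
                  C         M
  Initial    0.8984      2.97
  Change    -0.8691    0.2897
  Equil      0.0293      3.26
  solve Keq expr → x = 0.2897; check Q = 1.2960e+05
Then add 0.5454 M of M.
Step 2:
                  C         M
  Initial    0.0293     3.805
  Change   0.001549 -5.1639e-04
  Equil     0.03085     3.805
  solve Keq expr → x = -5.1639e-04; check Q = 1.2960e+05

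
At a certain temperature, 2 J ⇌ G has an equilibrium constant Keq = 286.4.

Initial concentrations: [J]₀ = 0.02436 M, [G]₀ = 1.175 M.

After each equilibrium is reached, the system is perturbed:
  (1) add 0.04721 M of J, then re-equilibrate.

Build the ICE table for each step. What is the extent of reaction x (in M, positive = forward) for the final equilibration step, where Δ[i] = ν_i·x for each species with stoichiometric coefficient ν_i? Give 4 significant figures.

Q₀ = 1980 vs Keq = 286.4 ⇒ Q>K, reverse
Step 1:
                    J           G
  init        0.02436       1.175
  Δ           0.03916    -0.01958
  eq          0.06352       1.155
  solve Keq expr → x = -0.01958; check Q = 286.4
Then add 0.04721 M of J.
Step 2:
                    J           G
  init         0.1107       1.155
  Δ          -0.04657     0.02329
  eq          0.06415       1.179
  solve Keq expr → x = 0.02329; check Q = 286.4

x = 0.02329 M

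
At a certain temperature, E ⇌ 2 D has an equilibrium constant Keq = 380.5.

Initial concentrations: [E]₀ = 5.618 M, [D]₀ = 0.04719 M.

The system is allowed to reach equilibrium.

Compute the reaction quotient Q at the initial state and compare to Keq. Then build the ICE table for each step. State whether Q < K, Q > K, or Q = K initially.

Q₀ = 3.9639e-04; Q < K (proceeds forward)

Q₀ = 3.9639e-04 vs Keq = 380.5 ⇒ Q<K, forward
Step 1:
                    E           D
  init          5.618     0.04719
  Δ            -5.318       10.64
  eq              0.3       10.68
  solve Keq expr → x = 5.318; check Q = 380.5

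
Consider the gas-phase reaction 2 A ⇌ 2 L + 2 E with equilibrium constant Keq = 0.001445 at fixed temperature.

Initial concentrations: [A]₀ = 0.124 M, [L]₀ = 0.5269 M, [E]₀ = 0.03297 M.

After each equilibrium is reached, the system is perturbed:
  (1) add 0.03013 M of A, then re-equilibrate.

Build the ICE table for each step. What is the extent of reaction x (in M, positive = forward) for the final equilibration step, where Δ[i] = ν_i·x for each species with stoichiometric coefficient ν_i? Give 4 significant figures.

x = 0.00103 M

Q₀ = 0.01963 vs Keq = 0.001445 ⇒ Q>K, reverse
Step 1:
                  A         L         E
  Initial     0.124    0.5269   0.03297
  Change    0.02198  -0.02198  -0.02198
  Equil       0.146    0.5049   0.01099
  solve Keq expr → x = -0.01099; check Q = 0.001445
Then add 0.03013 M of A.
Step 2:
                  A         L         E
  Initial    0.1761    0.5049   0.01099
  Change   -0.00206   0.00206   0.00206
  Equil       0.174     0.507   0.01305
  solve Keq expr → x = 0.00103; check Q = 0.001445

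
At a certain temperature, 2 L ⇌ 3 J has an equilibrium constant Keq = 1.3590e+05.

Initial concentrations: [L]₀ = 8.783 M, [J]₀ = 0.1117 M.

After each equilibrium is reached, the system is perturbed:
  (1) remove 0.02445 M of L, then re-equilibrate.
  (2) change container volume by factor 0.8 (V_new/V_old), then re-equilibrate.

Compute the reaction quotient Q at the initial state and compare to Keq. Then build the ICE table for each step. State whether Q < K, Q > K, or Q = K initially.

Q₀ = 1.8066e-05; Q < K (proceeds forward)

Q₀ = 1.8066e-05 vs Keq = 1.3590e+05 ⇒ Q<K, forward
Step 1:
                  L         J
  init        8.783    0.1117
  Δ          -8.654     12.98
  eq         0.1285     13.09
  solve Keq expr → x = 4.327; check Q = 1.3590e+05
Then remove 0.02445 M of L.
Step 2:
                  L         J
  init       0.1041     13.09
  Δ         0.02392  -0.03588
  eq          0.128     13.06
  solve Keq expr → x = -0.01196; check Q = 1.3590e+05
Then change container volume by factor 0.8 (V_new/V_old).
Step 3:
                  L         J
  init         0.16     16.32
  Δ         0.01843  -0.02764
  eq         0.1784     16.29
  solve Keq expr → x = -0.009215; check Q = 1.3590e+05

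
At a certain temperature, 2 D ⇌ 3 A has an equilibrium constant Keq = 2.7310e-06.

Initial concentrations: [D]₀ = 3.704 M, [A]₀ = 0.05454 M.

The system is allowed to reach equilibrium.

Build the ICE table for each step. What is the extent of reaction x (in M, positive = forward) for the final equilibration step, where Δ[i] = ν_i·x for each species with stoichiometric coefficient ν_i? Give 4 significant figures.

Q₀ = 1.1825e-05 vs Keq = 2.7310e-06 ⇒ Q>K, reverse
Step 1:
                  D         A
  Initial     3.704   0.05454
  Change      0.014  -0.02099
  Equil       3.718   0.03355
  solve Keq expr → x = -0.006998; check Q = 2.7310e-06

x = -0.006998 M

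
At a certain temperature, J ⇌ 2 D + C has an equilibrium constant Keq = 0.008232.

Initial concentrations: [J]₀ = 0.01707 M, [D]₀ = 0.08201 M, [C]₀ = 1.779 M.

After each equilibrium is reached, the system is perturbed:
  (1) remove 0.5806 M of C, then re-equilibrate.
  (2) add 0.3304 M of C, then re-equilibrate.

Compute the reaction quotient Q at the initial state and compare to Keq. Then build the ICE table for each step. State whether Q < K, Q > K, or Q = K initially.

Q₀ = 0.7009; Q > K (proceeds reverse)

Q₀ = 0.7009 vs Keq = 0.008232 ⇒ Q>K, reverse
Step 1:
                    J           D           C
  Initial     0.01707     0.08201       1.779
  Change       0.0333     -0.0666     -0.0333
  Equil       0.05037     0.01541       1.746
  solve Keq expr → x = -0.0333; check Q = 0.008232
Then remove 0.5806 M of C.
Step 2:
                    J           D           C
  Initial     0.05037     0.01541       1.165
  Change    -0.001572    0.003144    0.001572
  Equil        0.0488     0.01856       1.167
  solve Keq expr → x = 0.001572; check Q = 0.008232
Then add 0.3304 M of C.
Step 3:
                    J           D           C
  Initial      0.0488     0.01856       1.497
  Change     0.001001   -0.002002   -0.001001
  Equil        0.0498     0.01655       1.496
  solve Keq expr → x = -0.001001; check Q = 0.008232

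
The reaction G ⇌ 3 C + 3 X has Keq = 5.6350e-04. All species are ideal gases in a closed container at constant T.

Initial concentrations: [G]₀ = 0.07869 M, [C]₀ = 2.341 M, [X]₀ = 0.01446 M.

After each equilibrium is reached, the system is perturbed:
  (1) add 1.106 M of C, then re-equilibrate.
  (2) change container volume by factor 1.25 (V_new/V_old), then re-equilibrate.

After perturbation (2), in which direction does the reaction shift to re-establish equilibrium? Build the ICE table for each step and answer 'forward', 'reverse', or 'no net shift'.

Q₀ = 4.9293e-04 vs Keq = 5.6350e-04 ⇒ Q<K, forward
Step 1:
                    G           C           X
  init        0.07869       2.341     0.01446
  Δ       -2.1387e-04  6.4162e-04  6.4162e-04
  eq          0.07848       2.342      0.0151
  solve Keq expr → x = 2.1387e-04; check Q = 5.6350e-04
Then add 1.106 M of C.
Step 2:
                    G           C           X
  init        0.07848       3.448      0.0151
  Δ          0.001587   -0.004762   -0.004762
  eq          0.08006       3.443     0.01034
  solve Keq expr → x = -0.001587; check Q = 5.6350e-04
Then change container volume by factor 1.25 (V_new/V_old).
Step 3:
                    G           C           X
  init        0.06405       2.754    0.008272
  Δ         -0.001212    0.003635    0.003635
  eq          0.06284       2.758     0.01191
  solve Keq expr → x = 0.001212; check Q = 5.6350e-04

Direction: forward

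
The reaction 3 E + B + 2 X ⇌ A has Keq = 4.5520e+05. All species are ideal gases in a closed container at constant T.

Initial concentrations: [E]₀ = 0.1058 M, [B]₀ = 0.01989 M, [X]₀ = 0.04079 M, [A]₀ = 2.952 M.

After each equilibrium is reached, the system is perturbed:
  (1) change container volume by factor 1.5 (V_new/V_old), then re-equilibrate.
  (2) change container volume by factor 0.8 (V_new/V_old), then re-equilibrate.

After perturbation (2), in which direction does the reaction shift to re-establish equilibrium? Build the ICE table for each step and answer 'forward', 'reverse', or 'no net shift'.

Direction: forward

Q₀ = 7.5321e+07 vs Keq = 4.5520e+05 ⇒ Q>K, reverse
Step 1:
                    E           B           X           A
  init         0.1058     0.01989     0.04079       2.952
  Δ            0.1055     0.03516     0.07031    -0.03516
  eq           0.2113     0.05505      0.1111       2.917
  solve Keq expr → x = -0.03516; check Q = 4.5520e+05
Then change container volume by factor 1.5 (V_new/V_old).
Step 2:
                    E           B           X           A
  init         0.1408      0.0367     0.07407       1.945
  Δ            0.0497     0.01657     0.03314    -0.01657
  eq           0.1906     0.05327      0.1072       1.928
  solve Keq expr → x = -0.01657; check Q = 4.5520e+05
Then change container volume by factor 0.8 (V_new/V_old).
Step 3:
                    E           B           X           A
  init         0.2382     0.06658       0.134        2.41
  Δ          -0.03677    -0.01226    -0.02452     0.01226
  eq           0.2014     0.05432      0.1095       2.422
  solve Keq expr → x = 0.01226; check Q = 4.5520e+05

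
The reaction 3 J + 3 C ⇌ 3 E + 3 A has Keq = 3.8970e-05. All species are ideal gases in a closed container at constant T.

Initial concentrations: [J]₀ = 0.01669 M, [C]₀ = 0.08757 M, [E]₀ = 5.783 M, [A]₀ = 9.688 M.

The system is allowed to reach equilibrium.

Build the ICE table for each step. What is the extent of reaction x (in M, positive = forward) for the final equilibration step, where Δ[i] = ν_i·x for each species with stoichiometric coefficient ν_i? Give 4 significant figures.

Q₀ = 5.6328e+13 vs Keq = 3.8970e-05 ⇒ Q>K, reverse
Step 1:
                  J         C         E         A
  Initial   0.01669   0.08757     5.783     9.688
  Change      5.529     5.529    -5.529    -5.529
  Equil       5.546     5.617    0.2539     4.159
  solve Keq expr → x = -1.843; check Q = 3.8970e-05

x = -1.843 M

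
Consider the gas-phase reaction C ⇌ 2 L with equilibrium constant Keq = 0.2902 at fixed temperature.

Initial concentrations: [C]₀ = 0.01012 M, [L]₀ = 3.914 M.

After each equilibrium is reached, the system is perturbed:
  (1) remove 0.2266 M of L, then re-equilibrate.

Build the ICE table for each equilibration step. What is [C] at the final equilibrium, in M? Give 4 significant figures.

[C]_eq = 1.522 M

Q₀ = 1514 vs Keq = 0.2902 ⇒ Q>K, reverse
Step 1:
                    C           L
  I           0.01012       3.914
  C             1.614      -3.228
  E             1.624      0.6865
  solve Keq expr → x = -1.614; check Q = 0.2902
Then remove 0.2266 M of L.
Step 2:
                    C           L
  I             1.624      0.4599
  C           -0.1023      0.2046
  E             1.522      0.6645
  solve Keq expr → x = 0.1023; check Q = 0.2902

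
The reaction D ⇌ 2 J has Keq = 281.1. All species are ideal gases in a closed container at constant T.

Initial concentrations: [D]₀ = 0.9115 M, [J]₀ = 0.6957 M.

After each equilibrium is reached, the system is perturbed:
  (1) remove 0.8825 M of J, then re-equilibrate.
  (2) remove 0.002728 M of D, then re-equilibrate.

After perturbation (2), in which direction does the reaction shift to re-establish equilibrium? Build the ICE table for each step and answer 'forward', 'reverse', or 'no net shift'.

Q₀ = 0.531 vs Keq = 281.1 ⇒ Q<K, forward
Step 1:
                   D          J
  I           0.9115     0.6957
  C          -0.8897      1.779
  E          0.02179      2.475
  solve Keq expr → x = 0.8897; check Q = 281.1
Then remove 0.8825 M of J.
Step 2:
                   D          J
  I          0.02179      1.593
  C         -0.01249    0.02497
  E         0.009308      1.618
  solve Keq expr → x = 0.01249; check Q = 281.1
Then remove 0.002728 M of D.
Step 3:
                   D          J
  I          0.00658      1.618
  C         0.002667  -0.005333
  E         0.009247      1.612
  solve Keq expr → x = -0.002667; check Q = 281.1

Direction: reverse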